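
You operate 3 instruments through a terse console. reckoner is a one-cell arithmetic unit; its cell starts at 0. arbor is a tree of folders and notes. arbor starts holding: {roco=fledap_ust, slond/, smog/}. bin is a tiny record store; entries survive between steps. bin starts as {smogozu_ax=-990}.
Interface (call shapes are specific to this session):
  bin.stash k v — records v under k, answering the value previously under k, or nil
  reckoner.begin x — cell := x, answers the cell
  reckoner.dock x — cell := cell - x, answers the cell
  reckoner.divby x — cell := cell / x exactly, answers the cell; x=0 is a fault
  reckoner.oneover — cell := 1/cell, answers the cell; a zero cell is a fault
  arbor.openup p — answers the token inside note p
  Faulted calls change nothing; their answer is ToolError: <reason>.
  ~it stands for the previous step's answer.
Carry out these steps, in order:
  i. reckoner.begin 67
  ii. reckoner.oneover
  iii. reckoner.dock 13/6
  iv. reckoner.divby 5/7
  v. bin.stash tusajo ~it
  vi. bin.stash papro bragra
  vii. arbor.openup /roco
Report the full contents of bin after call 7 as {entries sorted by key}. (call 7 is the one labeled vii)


Answer: {papro=bragra, smogozu_ax=-990, tusajo=-1211/402}

Derivation:
Using reckoner.begin with x: 67, and get 67.
Invoking reckoner.oneover(), — result: 1/67.
Using reckoner.dock with x: 13/6: -865/402.
Calling reckoner.divby with x: 5/7, and get -1211/402.
Calling bin.stash with k: tusajo, v: ~it, and get nil.
I call bin.stash with k: papro, v: bragra, and see nil.
I call arbor.openup with p: /roco, and get fledap_ust.


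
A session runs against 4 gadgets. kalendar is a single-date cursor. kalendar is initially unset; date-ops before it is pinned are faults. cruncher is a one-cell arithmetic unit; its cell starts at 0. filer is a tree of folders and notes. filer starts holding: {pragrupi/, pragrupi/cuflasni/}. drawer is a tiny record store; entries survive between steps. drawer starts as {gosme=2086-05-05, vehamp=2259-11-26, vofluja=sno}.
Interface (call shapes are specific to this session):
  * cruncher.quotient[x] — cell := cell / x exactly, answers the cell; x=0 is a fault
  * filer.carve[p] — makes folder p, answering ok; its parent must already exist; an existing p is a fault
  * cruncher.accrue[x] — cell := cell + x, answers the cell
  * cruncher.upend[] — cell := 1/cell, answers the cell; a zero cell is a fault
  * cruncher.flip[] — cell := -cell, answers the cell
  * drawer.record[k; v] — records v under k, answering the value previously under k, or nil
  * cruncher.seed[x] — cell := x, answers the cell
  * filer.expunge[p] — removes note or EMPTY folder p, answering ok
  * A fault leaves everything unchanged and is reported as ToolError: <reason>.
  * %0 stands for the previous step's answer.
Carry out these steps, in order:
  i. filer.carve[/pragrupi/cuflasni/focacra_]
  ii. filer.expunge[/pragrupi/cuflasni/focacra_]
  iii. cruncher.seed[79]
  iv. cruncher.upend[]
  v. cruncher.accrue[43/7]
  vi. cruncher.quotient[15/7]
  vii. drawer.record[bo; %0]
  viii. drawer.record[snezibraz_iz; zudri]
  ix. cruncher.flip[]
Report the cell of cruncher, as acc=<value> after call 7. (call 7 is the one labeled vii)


Invoking carve with p=/pragrupi/cuflasni/focacra_, giving ok.
I try expunge with p=/pragrupi/cuflasni/focacra_, and see ok.
Invoking seed with x=79: 79.
I run upend(), → 1/79.
Invoking accrue with x=43/7, giving 3404/553.
Then quotient with x=15/7, and get 3404/1185.
Then record with k=bo, v=%0, giving nil.
Next I call record with k=snezibraz_iz, v=zudri, and see nil.
Invoking flip(): -3404/1185.

Answer: acc=3404/1185


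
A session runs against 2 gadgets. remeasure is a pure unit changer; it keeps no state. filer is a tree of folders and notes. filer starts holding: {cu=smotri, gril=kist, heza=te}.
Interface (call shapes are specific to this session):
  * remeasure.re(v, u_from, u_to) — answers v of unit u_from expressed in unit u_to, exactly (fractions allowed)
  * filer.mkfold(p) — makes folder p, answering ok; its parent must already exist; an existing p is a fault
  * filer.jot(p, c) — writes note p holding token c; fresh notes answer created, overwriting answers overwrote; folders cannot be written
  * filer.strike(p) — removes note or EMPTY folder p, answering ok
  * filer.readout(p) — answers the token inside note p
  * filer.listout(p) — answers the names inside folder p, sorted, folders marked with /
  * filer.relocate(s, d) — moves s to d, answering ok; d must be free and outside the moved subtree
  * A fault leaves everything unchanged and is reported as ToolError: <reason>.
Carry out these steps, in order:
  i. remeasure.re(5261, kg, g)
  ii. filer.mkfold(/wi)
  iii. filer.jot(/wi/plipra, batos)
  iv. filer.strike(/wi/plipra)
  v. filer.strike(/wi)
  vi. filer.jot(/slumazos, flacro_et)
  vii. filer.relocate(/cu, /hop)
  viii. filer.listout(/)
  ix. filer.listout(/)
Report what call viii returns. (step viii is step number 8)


Answer: [gril, heza, hop, slumazos]

Derivation:
// 1. remeasure.re(v=5261, u_from=kg, u_to=g) == 5261000
// 2. filer.mkfold(p=/wi) == ok
// 3. filer.jot(p=/wi/plipra, c=batos) == created
// 4. filer.strike(p=/wi/plipra) == ok
// 5. filer.strike(p=/wi) == ok
// 6. filer.jot(p=/slumazos, c=flacro_et) == created
// 7. filer.relocate(s=/cu, d=/hop) == ok
// 8. filer.listout(p=/) == [gril, heza, hop, slumazos]
// 9. filer.listout(p=/) == [gril, heza, hop, slumazos]


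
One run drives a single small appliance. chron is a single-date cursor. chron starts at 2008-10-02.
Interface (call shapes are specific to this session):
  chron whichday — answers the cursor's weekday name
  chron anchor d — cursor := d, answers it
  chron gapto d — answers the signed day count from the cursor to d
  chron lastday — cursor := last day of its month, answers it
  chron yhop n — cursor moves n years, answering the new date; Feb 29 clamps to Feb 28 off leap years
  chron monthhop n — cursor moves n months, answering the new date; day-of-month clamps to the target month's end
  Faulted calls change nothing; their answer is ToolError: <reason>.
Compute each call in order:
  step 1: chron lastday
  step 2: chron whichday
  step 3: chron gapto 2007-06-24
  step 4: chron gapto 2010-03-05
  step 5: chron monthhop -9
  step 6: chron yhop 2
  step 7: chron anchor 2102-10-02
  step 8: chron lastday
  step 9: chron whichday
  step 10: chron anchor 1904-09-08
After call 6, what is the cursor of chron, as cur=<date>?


>> chron lastday()
<< 2008-10-31
>> chron whichday()
<< Friday
>> chron gapto(d='2007-06-24')
<< -495
>> chron gapto(d='2010-03-05')
<< 490
>> chron monthhop(n='-9')
<< 2008-01-31
>> chron yhop(n='2')
<< 2010-01-31
>> chron anchor(d='2102-10-02')
<< 2102-10-02
>> chron lastday()
<< 2102-10-31
>> chron whichday()
<< Tuesday
>> chron anchor(d='1904-09-08')
<< 1904-09-08

Answer: cur=2010-01-31


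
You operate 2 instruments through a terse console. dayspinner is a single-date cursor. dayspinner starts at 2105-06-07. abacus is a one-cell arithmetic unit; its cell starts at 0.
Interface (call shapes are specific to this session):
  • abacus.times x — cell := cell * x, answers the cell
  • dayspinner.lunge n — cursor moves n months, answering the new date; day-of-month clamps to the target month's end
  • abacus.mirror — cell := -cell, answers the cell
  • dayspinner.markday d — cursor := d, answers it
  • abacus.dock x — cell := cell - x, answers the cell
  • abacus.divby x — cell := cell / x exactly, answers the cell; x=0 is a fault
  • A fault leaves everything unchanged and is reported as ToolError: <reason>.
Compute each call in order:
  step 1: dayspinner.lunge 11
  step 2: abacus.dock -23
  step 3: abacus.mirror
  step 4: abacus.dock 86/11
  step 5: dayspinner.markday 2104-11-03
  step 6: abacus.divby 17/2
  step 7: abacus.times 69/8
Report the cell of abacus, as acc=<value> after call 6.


Answer: acc=-678/187

Derivation:
! 1. lunge(11) : 2106-05-07
! 2. dock(-23) : 23
! 3. mirror() : -23
! 4. dock(86/11) : -339/11
! 5. markday(2104-11-03) : 2104-11-03
! 6. divby(17/2) : -678/187
! 7. times(69/8) : -23391/748


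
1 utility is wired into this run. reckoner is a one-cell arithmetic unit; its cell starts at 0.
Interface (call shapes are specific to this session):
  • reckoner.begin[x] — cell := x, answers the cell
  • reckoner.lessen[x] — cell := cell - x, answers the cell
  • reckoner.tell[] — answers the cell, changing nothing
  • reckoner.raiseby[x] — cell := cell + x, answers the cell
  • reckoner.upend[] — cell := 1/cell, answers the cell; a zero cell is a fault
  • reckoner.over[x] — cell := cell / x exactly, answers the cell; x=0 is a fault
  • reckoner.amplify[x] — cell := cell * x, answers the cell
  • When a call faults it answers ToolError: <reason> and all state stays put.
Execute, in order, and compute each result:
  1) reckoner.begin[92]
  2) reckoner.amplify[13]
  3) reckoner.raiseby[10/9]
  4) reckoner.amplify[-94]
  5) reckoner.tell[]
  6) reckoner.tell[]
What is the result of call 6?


Answer: -1012756/9

Derivation:
> begin 92
:: 92
> amplify 13
:: 1196
> raiseby 10/9
:: 10774/9
> amplify -94
:: -1012756/9
> tell
:: -1012756/9
> tell
:: -1012756/9


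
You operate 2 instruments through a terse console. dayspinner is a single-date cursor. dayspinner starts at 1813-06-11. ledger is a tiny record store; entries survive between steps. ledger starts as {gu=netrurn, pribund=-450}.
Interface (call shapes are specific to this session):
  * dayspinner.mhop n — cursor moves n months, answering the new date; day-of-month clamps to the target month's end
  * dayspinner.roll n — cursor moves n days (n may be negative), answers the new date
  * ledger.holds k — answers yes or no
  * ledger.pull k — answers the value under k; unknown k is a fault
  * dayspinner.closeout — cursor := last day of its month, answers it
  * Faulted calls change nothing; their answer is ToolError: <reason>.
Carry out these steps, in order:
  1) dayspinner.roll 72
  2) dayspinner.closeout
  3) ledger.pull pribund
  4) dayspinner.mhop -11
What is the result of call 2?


% dayspinner.roll 72
[out] 1813-08-22
% dayspinner.closeout
[out] 1813-08-31
% ledger.pull pribund
[out] -450
% dayspinner.mhop -11
[out] 1812-09-30

Answer: 1813-08-31


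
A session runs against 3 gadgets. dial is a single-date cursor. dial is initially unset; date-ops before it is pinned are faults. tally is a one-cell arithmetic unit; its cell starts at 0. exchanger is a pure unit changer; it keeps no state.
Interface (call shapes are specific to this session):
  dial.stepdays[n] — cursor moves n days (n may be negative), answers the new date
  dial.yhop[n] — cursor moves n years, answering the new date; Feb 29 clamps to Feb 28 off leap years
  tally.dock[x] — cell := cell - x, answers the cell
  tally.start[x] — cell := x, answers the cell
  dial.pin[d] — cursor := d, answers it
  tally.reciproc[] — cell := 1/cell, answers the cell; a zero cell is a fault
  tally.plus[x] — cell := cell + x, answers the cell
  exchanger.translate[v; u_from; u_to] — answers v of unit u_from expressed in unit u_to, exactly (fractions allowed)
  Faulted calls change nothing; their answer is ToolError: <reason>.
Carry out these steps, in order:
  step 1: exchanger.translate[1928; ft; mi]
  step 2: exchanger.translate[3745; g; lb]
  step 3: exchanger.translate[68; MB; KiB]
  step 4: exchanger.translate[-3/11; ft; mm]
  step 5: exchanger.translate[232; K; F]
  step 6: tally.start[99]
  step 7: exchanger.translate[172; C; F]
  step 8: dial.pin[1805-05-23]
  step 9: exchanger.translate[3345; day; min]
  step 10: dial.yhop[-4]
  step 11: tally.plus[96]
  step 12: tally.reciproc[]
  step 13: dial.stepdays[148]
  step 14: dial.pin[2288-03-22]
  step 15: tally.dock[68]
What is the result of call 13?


CALL exchanger.translate[v→1928; u_from→ft; u_to→mi]
RET  241/660
CALL exchanger.translate[v→3745; u_from→g; u_to→lb]
RET  53500000/6479891
CALL exchanger.translate[v→68; u_from→MB; u_to→KiB]
RET  265625/4
CALL exchanger.translate[v→-3/11; u_from→ft; u_to→mm]
RET  -4572/55
CALL exchanger.translate[v→232; u_from→K; u_to→F]
RET  -4207/100
CALL tally.start[x→99]
RET  99
CALL exchanger.translate[v→172; u_from→C; u_to→F]
RET  1708/5
CALL dial.pin[d→1805-05-23]
RET  1805-05-23
CALL exchanger.translate[v→3345; u_from→day; u_to→min]
RET  4816800
CALL dial.yhop[n→-4]
RET  1801-05-23
CALL tally.plus[x→96]
RET  195
CALL tally.reciproc[]
RET  1/195
CALL dial.stepdays[n→148]
RET  1801-10-18
CALL dial.pin[d→2288-03-22]
RET  2288-03-22
CALL tally.dock[x→68]
RET  -13259/195

Answer: 1801-10-18


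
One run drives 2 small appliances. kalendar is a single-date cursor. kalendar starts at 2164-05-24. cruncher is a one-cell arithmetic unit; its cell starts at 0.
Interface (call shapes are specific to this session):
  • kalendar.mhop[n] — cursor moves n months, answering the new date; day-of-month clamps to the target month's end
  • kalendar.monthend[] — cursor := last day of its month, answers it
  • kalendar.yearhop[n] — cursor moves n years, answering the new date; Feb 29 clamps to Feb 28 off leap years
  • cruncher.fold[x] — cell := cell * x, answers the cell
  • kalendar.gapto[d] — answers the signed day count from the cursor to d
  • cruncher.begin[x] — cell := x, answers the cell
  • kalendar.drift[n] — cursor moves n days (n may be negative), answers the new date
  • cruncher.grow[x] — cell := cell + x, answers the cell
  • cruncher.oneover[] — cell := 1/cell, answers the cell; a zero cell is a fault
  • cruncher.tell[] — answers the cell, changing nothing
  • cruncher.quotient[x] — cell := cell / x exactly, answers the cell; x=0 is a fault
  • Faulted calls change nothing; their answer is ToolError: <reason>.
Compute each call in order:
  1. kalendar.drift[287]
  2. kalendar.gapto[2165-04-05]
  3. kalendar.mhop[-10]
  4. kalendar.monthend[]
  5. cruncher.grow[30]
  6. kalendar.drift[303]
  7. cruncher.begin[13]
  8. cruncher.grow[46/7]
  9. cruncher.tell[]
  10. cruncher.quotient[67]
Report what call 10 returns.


Answer: 137/469

Derivation:
Step: kalendar.drift[n=287]
Result: 2165-03-07
Step: kalendar.gapto[d=2165-04-05]
Result: 29
Step: kalendar.mhop[n=-10]
Result: 2164-05-07
Step: kalendar.monthend[]
Result: 2164-05-31
Step: cruncher.grow[x=30]
Result: 30
Step: kalendar.drift[n=303]
Result: 2165-03-30
Step: cruncher.begin[x=13]
Result: 13
Step: cruncher.grow[x=46/7]
Result: 137/7
Step: cruncher.tell[]
Result: 137/7
Step: cruncher.quotient[x=67]
Result: 137/469


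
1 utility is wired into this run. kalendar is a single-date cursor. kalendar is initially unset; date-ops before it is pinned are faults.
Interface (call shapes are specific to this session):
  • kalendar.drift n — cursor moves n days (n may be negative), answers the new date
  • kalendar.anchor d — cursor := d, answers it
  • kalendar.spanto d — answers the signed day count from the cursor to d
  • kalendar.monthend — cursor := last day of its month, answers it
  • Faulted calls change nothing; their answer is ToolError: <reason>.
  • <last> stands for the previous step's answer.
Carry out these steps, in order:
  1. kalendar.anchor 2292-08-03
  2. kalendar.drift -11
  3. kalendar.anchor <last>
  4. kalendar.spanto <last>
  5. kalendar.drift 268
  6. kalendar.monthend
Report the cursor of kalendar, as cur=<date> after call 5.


Answer: cur=2293-04-17

Derivation:
Calling anchor using 2292-08-03, and observe 2292-08-03.
I run drift using -11, and observe 2292-07-23.
Then anchor using <last>, → 2292-07-23.
Now I run spanto using <last>, which returns 0.
I invoke drift using 268, which returns 2293-04-17.
I invoke monthend(), yielding 2293-04-30.


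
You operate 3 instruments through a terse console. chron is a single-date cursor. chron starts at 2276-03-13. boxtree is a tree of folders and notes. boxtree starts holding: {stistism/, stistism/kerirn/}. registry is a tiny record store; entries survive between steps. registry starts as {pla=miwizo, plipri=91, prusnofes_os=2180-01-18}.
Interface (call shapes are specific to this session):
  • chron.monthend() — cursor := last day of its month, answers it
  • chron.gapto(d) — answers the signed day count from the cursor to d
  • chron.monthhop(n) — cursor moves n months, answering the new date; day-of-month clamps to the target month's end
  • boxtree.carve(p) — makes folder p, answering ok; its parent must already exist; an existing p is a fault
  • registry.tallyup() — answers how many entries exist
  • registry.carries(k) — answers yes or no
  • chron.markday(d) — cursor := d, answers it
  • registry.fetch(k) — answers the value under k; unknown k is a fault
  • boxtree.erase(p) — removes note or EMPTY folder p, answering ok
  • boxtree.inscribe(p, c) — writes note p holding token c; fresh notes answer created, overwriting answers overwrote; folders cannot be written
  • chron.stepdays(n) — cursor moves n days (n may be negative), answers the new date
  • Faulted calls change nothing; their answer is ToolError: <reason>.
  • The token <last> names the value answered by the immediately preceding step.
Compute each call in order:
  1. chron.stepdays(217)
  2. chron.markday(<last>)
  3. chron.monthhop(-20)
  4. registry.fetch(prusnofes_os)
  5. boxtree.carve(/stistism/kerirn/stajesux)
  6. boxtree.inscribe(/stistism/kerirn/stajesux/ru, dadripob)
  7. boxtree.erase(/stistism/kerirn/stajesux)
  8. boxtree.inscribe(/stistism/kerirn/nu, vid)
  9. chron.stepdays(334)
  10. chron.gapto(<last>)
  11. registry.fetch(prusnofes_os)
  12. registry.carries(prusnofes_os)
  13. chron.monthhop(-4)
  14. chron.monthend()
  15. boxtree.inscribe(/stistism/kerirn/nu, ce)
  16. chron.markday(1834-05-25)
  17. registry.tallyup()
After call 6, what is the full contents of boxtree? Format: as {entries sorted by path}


Invoking chron.stepdays(217), and observe 2276-10-16.
Now I run chron.markday(<last>), → 2276-10-16.
Using chron.monthhop(-20), which returns 2275-02-16.
I try registry.fetch(prusnofes_os), giving 2180-01-18.
I call boxtree.carve(/stistism/kerirn/stajesux): ok.
Invoking boxtree.inscribe(/stistism/kerirn/stajesux/ru, dadripob), and observe created.
I use boxtree.erase(/stistism/kerirn/stajesux), and observe ToolError: not empty.
Invoking boxtree.inscribe(/stistism/kerirn/nu, vid), → created.
I run chron.stepdays(334), which returns 2276-01-16.
Calling chron.gapto(<last>): 0.
I try registry.fetch(prusnofes_os), and get 2180-01-18.
Invoking registry.carries(prusnofes_os), — result: yes.
Using chron.monthhop(-4), and get 2275-09-16.
I use chron.monthend(), yielding 2275-09-30.
I invoke boxtree.inscribe(/stistism/kerirn/nu, ce): overwrote.
Now I run chron.markday(1834-05-25), which returns 1834-05-25.
Next I call registry.tallyup(), and observe 3.

Answer: {stistism/, stistism/kerirn/, stistism/kerirn/stajesux/, stistism/kerirn/stajesux/ru=dadripob}


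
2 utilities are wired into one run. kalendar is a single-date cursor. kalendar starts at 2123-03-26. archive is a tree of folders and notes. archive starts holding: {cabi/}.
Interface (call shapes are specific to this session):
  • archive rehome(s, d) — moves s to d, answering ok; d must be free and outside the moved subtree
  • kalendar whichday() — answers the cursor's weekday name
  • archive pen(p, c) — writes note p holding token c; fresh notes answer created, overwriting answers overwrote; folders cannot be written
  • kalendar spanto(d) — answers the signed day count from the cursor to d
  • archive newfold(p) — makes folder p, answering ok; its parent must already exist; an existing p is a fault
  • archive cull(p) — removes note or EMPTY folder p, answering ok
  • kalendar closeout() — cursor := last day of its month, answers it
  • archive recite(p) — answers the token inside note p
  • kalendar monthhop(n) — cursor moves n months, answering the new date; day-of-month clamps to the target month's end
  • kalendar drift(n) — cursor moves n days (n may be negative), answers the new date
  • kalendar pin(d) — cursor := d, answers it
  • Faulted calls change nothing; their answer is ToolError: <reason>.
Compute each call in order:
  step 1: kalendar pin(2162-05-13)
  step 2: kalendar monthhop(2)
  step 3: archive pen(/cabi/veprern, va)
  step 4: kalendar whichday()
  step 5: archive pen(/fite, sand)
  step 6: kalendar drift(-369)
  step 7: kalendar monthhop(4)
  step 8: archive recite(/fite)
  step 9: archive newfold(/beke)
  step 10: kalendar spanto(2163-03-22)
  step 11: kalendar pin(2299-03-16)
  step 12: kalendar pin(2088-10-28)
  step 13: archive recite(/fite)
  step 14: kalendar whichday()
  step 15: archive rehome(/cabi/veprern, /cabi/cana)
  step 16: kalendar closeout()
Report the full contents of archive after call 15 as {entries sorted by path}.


Act: kalendar pin[d: 2162-05-13]
Obs: 2162-05-13
Act: kalendar monthhop[n: 2]
Obs: 2162-07-13
Act: archive pen[p: /cabi/veprern; c: va]
Obs: created
Act: kalendar whichday[]
Obs: Tuesday
Act: archive pen[p: /fite; c: sand]
Obs: created
Act: kalendar drift[n: -369]
Obs: 2161-07-09
Act: kalendar monthhop[n: 4]
Obs: 2161-11-09
Act: archive recite[p: /fite]
Obs: sand
Act: archive newfold[p: /beke]
Obs: ok
Act: kalendar spanto[d: 2163-03-22]
Obs: 498
Act: kalendar pin[d: 2299-03-16]
Obs: 2299-03-16
Act: kalendar pin[d: 2088-10-28]
Obs: 2088-10-28
Act: archive recite[p: /fite]
Obs: sand
Act: kalendar whichday[]
Obs: Thursday
Act: archive rehome[s: /cabi/veprern; d: /cabi/cana]
Obs: ok
Act: kalendar closeout[]
Obs: 2088-10-31

Answer: {beke/, cabi/, cabi/cana=va, fite=sand}


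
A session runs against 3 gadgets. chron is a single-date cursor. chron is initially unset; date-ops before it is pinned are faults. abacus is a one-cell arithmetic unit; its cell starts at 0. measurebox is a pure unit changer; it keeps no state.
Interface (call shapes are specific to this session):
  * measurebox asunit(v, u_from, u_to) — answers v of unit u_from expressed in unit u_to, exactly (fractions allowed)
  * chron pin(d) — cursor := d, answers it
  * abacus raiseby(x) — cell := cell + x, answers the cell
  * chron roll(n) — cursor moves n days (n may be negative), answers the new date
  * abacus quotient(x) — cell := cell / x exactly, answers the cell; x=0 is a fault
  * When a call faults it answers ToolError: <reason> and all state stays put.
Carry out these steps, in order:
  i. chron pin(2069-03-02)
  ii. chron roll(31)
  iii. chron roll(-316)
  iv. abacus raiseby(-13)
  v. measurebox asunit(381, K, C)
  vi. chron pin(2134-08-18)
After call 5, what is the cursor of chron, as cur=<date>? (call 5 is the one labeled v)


→ chron pin(d→2069-03-02)
← 2069-03-02
→ chron roll(n→31)
← 2069-04-02
→ chron roll(n→-316)
← 2068-05-21
→ abacus raiseby(x→-13)
← -13
→ measurebox asunit(v→381, u_from→K, u_to→C)
← 2157/20
→ chron pin(d→2134-08-18)
← 2134-08-18

Answer: cur=2068-05-21


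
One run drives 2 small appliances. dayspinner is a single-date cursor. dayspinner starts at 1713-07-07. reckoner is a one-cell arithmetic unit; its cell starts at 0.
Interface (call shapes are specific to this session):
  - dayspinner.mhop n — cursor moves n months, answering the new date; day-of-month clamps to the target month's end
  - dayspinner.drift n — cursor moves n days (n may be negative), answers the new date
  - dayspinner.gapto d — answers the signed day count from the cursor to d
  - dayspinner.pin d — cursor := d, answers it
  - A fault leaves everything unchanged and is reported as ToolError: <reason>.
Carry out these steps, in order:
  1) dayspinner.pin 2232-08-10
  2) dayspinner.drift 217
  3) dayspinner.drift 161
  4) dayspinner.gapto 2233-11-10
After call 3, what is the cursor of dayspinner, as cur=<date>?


Answer: cur=2233-08-23

Derivation:
·→ dayspinner.pin(d=2232-08-10)
·← 2232-08-10
·→ dayspinner.drift(n=217)
·← 2233-03-15
·→ dayspinner.drift(n=161)
·← 2233-08-23
·→ dayspinner.gapto(d=2233-11-10)
·← 79


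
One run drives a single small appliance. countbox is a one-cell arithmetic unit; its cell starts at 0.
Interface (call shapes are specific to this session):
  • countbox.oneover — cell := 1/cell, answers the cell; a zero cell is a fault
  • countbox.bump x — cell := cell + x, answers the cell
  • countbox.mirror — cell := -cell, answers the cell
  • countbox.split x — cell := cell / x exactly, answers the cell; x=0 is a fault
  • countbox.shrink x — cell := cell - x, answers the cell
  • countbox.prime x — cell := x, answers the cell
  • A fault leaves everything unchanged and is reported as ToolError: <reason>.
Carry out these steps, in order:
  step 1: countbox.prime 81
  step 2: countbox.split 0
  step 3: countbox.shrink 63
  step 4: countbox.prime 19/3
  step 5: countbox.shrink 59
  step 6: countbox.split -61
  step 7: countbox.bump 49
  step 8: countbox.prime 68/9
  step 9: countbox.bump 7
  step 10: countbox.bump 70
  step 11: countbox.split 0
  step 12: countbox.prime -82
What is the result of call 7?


Answer: 9125/183

Derivation:
Calling countbox.prime(x→81), and get 81.
Then countbox.split(x→0), and see ToolError: division by zero.
I try countbox.shrink(x→63), giving 18.
Now I run countbox.prime(x→19/3), and observe 19/3.
I use countbox.shrink(x→59), which returns -158/3.
I try countbox.split(x→-61), which returns 158/183.
Invoking countbox.bump(x→49), — result: 9125/183.
Then countbox.prime(x→68/9), and see 68/9.
Then countbox.bump(x→7), yielding 131/9.
Invoking countbox.bump(x→70): 761/9.
I invoke countbox.split(x→0), and observe ToolError: division by zero.
Calling countbox.prime(x→-82), giving -82.


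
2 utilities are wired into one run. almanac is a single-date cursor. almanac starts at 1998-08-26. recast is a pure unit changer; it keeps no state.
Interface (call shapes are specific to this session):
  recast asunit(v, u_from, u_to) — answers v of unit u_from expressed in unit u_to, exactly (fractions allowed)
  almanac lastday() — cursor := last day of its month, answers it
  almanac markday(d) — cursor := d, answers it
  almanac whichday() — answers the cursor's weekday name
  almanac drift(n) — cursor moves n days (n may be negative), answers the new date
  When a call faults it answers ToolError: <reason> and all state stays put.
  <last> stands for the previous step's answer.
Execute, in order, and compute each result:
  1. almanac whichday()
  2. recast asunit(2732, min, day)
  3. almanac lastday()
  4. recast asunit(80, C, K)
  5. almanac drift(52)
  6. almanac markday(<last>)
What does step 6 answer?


// 1. almanac whichday() : Wednesday
// 2. recast asunit(v=2732, u_from=min, u_to=day) : 683/360
// 3. almanac lastday() : 1998-08-31
// 4. recast asunit(v=80, u_from=C, u_to=K) : 7063/20
// 5. almanac drift(n=52) : 1998-10-22
// 6. almanac markday(d=<last>) : 1998-10-22

Answer: 1998-10-22


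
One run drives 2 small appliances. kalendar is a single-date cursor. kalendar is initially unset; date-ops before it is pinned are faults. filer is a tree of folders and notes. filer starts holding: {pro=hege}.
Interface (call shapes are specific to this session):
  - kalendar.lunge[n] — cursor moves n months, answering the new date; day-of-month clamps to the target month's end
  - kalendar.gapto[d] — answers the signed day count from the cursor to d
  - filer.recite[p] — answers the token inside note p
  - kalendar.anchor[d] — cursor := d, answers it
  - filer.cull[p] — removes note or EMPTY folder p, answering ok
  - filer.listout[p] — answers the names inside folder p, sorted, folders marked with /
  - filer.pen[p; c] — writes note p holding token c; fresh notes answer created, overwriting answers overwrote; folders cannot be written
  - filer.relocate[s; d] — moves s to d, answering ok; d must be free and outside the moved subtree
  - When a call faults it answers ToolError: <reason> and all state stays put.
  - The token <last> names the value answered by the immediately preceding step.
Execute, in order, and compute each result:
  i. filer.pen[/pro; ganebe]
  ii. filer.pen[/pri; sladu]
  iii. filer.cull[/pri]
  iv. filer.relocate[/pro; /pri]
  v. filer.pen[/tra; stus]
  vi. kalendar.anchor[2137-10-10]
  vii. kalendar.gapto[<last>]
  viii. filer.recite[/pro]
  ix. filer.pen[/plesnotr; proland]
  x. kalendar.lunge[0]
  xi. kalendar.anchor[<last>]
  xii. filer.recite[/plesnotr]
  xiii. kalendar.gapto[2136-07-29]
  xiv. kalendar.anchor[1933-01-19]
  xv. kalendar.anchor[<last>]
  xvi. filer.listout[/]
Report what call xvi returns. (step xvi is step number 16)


[in] pen /pro ganebe
[out] overwrote
[in] pen /pri sladu
[out] created
[in] cull /pri
[out] ok
[in] relocate /pro /pri
[out] ok
[in] pen /tra stus
[out] created
[in] anchor 2137-10-10
[out] 2137-10-10
[in] gapto <last>
[out] 0
[in] recite /pro
[out] ToolError: not found
[in] pen /plesnotr proland
[out] created
[in] lunge 0
[out] 2137-10-10
[in] anchor <last>
[out] 2137-10-10
[in] recite /plesnotr
[out] proland
[in] gapto 2136-07-29
[out] -438
[in] anchor 1933-01-19
[out] 1933-01-19
[in] anchor <last>
[out] 1933-01-19
[in] listout /
[out] [plesnotr, pri, tra]

Answer: [plesnotr, pri, tra]


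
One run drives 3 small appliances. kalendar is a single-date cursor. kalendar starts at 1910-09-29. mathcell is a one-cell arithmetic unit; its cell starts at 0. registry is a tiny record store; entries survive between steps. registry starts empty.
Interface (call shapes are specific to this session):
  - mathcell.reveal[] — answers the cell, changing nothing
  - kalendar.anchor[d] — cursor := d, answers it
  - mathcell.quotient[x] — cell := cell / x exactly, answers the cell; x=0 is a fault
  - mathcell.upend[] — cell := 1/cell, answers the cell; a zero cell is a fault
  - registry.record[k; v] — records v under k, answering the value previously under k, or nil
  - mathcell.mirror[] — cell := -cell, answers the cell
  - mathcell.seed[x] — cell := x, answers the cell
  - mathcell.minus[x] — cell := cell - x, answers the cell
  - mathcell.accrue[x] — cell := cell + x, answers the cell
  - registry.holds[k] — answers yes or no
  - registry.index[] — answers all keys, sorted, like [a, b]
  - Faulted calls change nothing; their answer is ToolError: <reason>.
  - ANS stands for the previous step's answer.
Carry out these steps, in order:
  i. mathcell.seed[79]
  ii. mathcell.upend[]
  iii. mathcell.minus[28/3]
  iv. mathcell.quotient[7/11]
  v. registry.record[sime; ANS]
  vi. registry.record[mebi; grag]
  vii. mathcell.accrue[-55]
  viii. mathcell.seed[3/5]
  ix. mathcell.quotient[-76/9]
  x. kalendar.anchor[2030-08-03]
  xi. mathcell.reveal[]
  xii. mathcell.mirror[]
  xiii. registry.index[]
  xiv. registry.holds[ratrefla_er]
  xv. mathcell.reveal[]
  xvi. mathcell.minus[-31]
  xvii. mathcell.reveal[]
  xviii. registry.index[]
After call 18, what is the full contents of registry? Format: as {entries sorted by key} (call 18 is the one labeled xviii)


Answer: {mebi=grag, sime=-24299/1659}

Derivation:
·→ mathcell.seed(x=79)
·← 79
·→ mathcell.upend()
·← 1/79
·→ mathcell.minus(x=28/3)
·← -2209/237
·→ mathcell.quotient(x=7/11)
·← -24299/1659
·→ registry.record(k=sime, v=ANS)
·← nil
·→ registry.record(k=mebi, v=grag)
·← nil
·→ mathcell.accrue(x=-55)
·← -115544/1659
·→ mathcell.seed(x=3/5)
·← 3/5
·→ mathcell.quotient(x=-76/9)
·← -27/380
·→ kalendar.anchor(d=2030-08-03)
·← 2030-08-03
·→ mathcell.reveal()
·← -27/380
·→ mathcell.mirror()
·← 27/380
·→ registry.index()
·← [mebi, sime]
·→ registry.holds(k=ratrefla_er)
·← no
·→ mathcell.reveal()
·← 27/380
·→ mathcell.minus(x=-31)
·← 11807/380
·→ mathcell.reveal()
·← 11807/380
·→ registry.index()
·← [mebi, sime]


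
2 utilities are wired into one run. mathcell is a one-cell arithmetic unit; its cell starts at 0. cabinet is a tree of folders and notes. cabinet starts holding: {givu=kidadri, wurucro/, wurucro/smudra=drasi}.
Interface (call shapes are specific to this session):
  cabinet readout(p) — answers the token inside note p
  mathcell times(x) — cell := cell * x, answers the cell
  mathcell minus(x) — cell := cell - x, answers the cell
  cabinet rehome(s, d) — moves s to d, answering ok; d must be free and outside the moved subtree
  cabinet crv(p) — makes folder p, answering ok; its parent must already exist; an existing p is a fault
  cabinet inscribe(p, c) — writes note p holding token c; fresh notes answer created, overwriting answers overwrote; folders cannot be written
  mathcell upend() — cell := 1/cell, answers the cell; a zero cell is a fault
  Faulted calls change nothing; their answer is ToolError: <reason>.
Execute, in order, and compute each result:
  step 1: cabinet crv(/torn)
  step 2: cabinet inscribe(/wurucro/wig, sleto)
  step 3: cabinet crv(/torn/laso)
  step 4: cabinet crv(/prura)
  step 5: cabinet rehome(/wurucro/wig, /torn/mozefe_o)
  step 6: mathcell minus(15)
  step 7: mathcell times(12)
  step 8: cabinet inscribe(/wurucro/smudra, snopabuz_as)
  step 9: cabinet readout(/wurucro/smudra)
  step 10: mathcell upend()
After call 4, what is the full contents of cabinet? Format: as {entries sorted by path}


> cabinet crv p→/torn
  ok
> cabinet inscribe p→/wurucro/wig c→sleto
  created
> cabinet crv p→/torn/laso
  ok
> cabinet crv p→/prura
  ok
> cabinet rehome s→/wurucro/wig d→/torn/mozefe_o
  ok
> mathcell minus x→15
  -15
> mathcell times x→12
  -180
> cabinet inscribe p→/wurucro/smudra c→snopabuz_as
  overwrote
> cabinet readout p→/wurucro/smudra
  snopabuz_as
> mathcell upend
  -1/180

Answer: {givu=kidadri, prura/, torn/, torn/laso/, wurucro/, wurucro/smudra=drasi, wurucro/wig=sleto}


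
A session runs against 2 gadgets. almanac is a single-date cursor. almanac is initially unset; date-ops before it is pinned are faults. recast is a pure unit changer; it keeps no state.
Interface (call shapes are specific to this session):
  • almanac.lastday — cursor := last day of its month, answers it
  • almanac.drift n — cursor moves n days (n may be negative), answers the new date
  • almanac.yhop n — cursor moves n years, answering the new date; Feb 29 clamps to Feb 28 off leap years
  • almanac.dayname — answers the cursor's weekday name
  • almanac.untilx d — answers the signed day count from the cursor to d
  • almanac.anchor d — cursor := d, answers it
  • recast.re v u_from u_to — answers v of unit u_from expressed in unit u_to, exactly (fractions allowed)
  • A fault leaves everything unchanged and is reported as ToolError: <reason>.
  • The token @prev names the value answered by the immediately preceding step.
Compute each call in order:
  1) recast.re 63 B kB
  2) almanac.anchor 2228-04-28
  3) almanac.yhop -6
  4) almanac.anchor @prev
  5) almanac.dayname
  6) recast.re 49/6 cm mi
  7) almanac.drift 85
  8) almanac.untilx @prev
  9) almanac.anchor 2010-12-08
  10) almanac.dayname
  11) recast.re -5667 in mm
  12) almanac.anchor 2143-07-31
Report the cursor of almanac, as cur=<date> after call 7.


Answer: cur=2222-07-22

Derivation:
I call recast.re(v=63, u_from=B, u_to=kB), and see 63/1000.
Using almanac.anchor(d=2228-04-28), giving 2228-04-28.
I use almanac.yhop(n=-6), and see 2222-04-28.
I invoke almanac.anchor(d=@prev): 2222-04-28.
I use almanac.dayname(), and observe Sunday.
Calling recast.re(v=49/6, u_from=cm, u_to=mi), which returns 245/4828032.
I use almanac.drift(n=85), → 2222-07-22.
I invoke almanac.untilx(d=@prev), yielding 0.
Next I call almanac.anchor(d=2010-12-08), and see 2010-12-08.
I invoke almanac.dayname(), yielding Wednesday.
I use recast.re(v=-5667, u_from=in, u_to=mm), giving -719709/5.
Then almanac.anchor(d=2143-07-31), and get 2143-07-31.


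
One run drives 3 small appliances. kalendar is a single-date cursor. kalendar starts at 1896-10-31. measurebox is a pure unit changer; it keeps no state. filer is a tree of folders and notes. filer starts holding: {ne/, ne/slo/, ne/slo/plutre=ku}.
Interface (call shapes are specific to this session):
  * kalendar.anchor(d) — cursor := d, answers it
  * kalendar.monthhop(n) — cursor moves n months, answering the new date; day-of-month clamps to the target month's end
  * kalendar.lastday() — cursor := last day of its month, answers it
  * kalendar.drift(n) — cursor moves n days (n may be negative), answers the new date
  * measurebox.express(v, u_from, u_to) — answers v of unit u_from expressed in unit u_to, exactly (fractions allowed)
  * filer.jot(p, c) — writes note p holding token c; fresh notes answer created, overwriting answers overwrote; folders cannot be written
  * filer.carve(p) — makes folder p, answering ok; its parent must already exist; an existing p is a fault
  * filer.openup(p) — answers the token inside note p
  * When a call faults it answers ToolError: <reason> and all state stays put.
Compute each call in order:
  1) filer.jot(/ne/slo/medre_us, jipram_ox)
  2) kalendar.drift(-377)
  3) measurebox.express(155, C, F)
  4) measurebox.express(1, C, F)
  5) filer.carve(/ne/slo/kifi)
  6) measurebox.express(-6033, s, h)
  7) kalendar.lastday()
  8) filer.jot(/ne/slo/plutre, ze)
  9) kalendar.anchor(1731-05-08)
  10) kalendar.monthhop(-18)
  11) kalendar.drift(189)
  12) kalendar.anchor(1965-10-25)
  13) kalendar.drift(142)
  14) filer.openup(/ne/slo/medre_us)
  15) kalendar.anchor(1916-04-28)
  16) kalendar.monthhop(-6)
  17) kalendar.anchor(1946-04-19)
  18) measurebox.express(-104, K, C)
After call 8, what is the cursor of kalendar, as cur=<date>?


Answer: cur=1895-10-31

Derivation:
CALL jot[p: /ne/slo/medre_us; c: jipram_ox]
RET  created
CALL drift[n: -377]
RET  1895-10-20
CALL express[v: 155; u_from: C; u_to: F]
RET  311
CALL express[v: 1; u_from: C; u_to: F]
RET  169/5
CALL carve[p: /ne/slo/kifi]
RET  ok
CALL express[v: -6033; u_from: s; u_to: h]
RET  -2011/1200
CALL lastday[]
RET  1895-10-31
CALL jot[p: /ne/slo/plutre; c: ze]
RET  overwrote
CALL anchor[d: 1731-05-08]
RET  1731-05-08
CALL monthhop[n: -18]
RET  1729-11-08
CALL drift[n: 189]
RET  1730-05-16
CALL anchor[d: 1965-10-25]
RET  1965-10-25
CALL drift[n: 142]
RET  1966-03-16
CALL openup[p: /ne/slo/medre_us]
RET  jipram_ox
CALL anchor[d: 1916-04-28]
RET  1916-04-28
CALL monthhop[n: -6]
RET  1915-10-28
CALL anchor[d: 1946-04-19]
RET  1946-04-19
CALL express[v: -104; u_from: K; u_to: C]
RET  -7543/20


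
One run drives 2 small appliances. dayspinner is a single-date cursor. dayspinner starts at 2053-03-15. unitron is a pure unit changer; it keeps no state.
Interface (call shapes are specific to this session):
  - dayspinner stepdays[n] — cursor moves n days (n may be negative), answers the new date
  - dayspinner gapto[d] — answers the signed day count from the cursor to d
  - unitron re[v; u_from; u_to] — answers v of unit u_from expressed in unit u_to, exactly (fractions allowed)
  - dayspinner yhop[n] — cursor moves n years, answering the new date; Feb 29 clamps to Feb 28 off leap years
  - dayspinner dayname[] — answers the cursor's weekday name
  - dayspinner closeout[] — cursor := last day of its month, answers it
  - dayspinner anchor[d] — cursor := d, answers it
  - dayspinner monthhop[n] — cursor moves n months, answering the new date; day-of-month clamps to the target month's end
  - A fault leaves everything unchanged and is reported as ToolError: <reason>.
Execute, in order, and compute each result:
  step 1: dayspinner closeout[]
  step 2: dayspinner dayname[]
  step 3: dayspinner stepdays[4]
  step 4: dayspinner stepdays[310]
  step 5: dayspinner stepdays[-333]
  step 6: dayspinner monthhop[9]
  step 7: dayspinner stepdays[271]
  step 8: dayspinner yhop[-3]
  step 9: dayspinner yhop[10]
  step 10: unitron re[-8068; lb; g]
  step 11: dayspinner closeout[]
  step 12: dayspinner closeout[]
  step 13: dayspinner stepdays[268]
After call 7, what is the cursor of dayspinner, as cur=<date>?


Answer: cur=2054-09-09

Derivation:
% dayspinner closeout
[out] 2053-03-31
% dayspinner dayname
[out] Monday
% dayspinner stepdays n: 4
[out] 2053-04-04
% dayspinner stepdays n: 310
[out] 2054-02-08
% dayspinner stepdays n: -333
[out] 2053-03-12
% dayspinner monthhop n: 9
[out] 2053-12-12
% dayspinner stepdays n: 271
[out] 2054-09-09
% dayspinner yhop n: -3
[out] 2051-09-09
% dayspinner yhop n: 10
[out] 2061-09-09
% unitron re v: -8068 u_from: lb u_to: g
[out] -91489581029/25000
% dayspinner closeout
[out] 2061-09-30
% dayspinner closeout
[out] 2061-09-30
% dayspinner stepdays n: 268
[out] 2062-06-25
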